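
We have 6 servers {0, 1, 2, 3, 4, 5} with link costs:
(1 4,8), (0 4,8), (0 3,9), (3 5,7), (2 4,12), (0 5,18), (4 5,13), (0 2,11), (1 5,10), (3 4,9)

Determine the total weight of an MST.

Prim's algorithm from 4:
Step 1: frontier [0 4 8, 1 4 8, 3 4 9, 2 4 12, 4 5 13] → take 0 4 (8); add 0.
Step 2: frontier [0 3 9, 0 2 11, 0 5 18, 1 4 8, 3 4 9, 2 4 12, 4 5 13] → take 1 4 (8); add 1.
Step 3: frontier [0 3 9, 0 2 11, 0 5 18, 1 5 10, 3 4 9, 2 4 12, 4 5 13] → take 0 3 (9); add 3.
Step 4: frontier [0 2 11, 0 5 18, 1 5 10, 3 5 7, 2 4 12, 4 5 13] → take 3 5 (7); add 5.
Step 5: frontier [0 2 11, 2 4 12] → take 0 2 (11); add 2.
MST edges: 0 4, 1 4, 0 3, 3 5, 0 2; total weight 8+8+9+7+11 = 43.

43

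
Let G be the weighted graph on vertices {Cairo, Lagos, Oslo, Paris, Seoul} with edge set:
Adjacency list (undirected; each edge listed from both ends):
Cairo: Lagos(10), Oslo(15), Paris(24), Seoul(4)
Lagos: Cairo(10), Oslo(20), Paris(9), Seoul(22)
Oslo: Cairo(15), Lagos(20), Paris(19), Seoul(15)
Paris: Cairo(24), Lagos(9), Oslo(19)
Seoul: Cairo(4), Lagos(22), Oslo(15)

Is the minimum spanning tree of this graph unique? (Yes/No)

Kruskal: consider edges lightest-first.
Cairo Seoul (4): add. Components now {Lagos} {Cairo,Seoul} {Oslo} {Paris}
Lagos Paris (9): add. Components now {Lagos,Paris} {Cairo,Seoul} {Oslo}
Cairo Lagos (10): add. Components now {Cairo,Lagos,Paris,Seoul} {Oslo}
Cairo Oslo (15): add. Components now {Cairo,Lagos,Oslo,Paris,Seoul}
Non-tree edge Oslo Seoul has weight 15, equal to the heaviest edge on its tree cycle — swapping gives another MST of the same weight. Not unique.

No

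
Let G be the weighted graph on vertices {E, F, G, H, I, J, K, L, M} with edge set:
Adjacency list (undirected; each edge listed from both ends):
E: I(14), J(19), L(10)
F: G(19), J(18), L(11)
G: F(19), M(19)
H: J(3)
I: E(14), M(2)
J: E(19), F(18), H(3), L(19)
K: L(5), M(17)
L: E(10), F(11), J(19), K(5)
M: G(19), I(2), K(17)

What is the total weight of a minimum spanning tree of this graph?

Grow the tree from J using Prim:
Step 1: cheapest edge leaving the tree is H—J (3); add H.
Step 2: cheapest edge leaving the tree is F—J (18); add F.
Step 3: cheapest edge leaving the tree is F—L (11); add L.
Step 4: cheapest edge leaving the tree is K—L (5); add K.
Step 5: cheapest edge leaving the tree is E—L (10); add E.
Step 6: cheapest edge leaving the tree is E—I (14); add I.
Step 7: cheapest edge leaving the tree is I—M (2); add M.
Step 8: cheapest edge leaving the tree is F—G (19); add G.
MST edges: H—J, F—J, F—L, K—L, E—L, E—I, I—M, F—G; total weight 3+18+11+5+10+14+2+19 = 82.

82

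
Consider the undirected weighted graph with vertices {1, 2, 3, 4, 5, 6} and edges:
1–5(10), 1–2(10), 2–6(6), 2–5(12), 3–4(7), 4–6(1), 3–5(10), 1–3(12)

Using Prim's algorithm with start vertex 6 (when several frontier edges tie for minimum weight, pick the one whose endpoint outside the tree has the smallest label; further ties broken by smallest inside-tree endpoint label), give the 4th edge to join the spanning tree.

1-2

Grow the tree from 6 using Prim:
Step 1: cheapest edge leaving the tree is 4–6 (1); add 4.
Step 2: cheapest edge leaving the tree is 2–6 (6); add 2.
Step 3: cheapest edge leaving the tree is 3–4 (7); add 3.
Step 4: cheapest edge leaving the tree is 1–2 (10); add 1.
Step 5: cheapest edge leaving the tree is 1–5 (10); add 5.
The 4th edge added is 1–2.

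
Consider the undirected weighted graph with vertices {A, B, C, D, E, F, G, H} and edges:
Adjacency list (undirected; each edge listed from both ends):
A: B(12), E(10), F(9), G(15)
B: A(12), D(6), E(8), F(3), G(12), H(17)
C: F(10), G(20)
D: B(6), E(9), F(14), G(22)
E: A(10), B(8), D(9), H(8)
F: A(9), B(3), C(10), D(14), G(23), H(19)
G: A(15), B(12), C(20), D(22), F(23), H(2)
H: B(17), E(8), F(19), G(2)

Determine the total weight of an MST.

46

Prim, starting at D.
Step 1: cheapest edge leaving the tree is B D (6); add B.
Step 2: cheapest edge leaving the tree is B F (3); add F.
Step 3: cheapest edge leaving the tree is B E (8); add E.
Step 4: cheapest edge leaving the tree is E H (8); add H.
Step 5: cheapest edge leaving the tree is G H (2); add G.
Step 6: cheapest edge leaving the tree is A F (9); add A.
Step 7: cheapest edge leaving the tree is C F (10); add C.
MST edges: B D, B F, B E, E H, G H, A F, C F; total weight 6+3+8+8+2+9+10 = 46.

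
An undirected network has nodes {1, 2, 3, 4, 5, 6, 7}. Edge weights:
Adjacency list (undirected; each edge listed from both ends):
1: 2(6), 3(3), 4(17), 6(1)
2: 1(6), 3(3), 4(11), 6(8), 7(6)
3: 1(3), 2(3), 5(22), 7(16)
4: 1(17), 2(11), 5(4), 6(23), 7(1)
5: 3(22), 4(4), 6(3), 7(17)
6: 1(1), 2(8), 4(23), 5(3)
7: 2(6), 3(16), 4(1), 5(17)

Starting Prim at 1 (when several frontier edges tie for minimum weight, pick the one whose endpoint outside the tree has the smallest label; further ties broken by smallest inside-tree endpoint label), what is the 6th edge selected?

4-7

Grow the tree from 1 using Prim:
Step 1: cheapest edge leaving the tree is 1-6 (1); add 6.
Step 2: cheapest edge leaving the tree is 1-3 (3); add 3.
Step 3: cheapest edge leaving the tree is 2-3 (3); add 2.
Step 4: cheapest edge leaving the tree is 5-6 (3); add 5.
Step 5: cheapest edge leaving the tree is 4-5 (4); add 4.
Step 6: cheapest edge leaving the tree is 4-7 (1); add 7.
The 6th edge added is 4-7.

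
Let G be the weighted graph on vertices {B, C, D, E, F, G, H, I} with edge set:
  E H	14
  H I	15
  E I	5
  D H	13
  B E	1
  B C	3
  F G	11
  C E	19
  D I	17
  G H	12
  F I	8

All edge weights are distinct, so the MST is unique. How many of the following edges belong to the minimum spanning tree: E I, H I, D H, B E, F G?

Kruskal: consider edges lightest-first.
B E (1): add — endpoints in different components.
B C (3): add — endpoints in different components.
E I (5): add — endpoints in different components.
F I (8): add — endpoints in different components.
F G (11): add — endpoints in different components.
G H (12): add — endpoints in different components.
D H (13): add — endpoints in different components.
MST edge set: {B E, B C, E I, F I, F G, G H, D H}.
Of the listed edges, {E I, D H, B E, F G} are in the MST → 4.

4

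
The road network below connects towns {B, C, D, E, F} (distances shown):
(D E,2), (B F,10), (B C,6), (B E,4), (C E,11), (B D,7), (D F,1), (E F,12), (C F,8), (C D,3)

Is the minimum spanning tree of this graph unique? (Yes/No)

Yes

Kruskal's algorithm — process edges by increasing weight (ties by edge label):
D F (1): add — endpoints in different components.
D E (2): add — endpoints in different components.
C D (3): add — endpoints in different components.
B E (4): add — endpoints in different components.
Every non-tree edge has weight strictly greater than the heaviest edge on the tree path between its endpoints, so the MST is unique.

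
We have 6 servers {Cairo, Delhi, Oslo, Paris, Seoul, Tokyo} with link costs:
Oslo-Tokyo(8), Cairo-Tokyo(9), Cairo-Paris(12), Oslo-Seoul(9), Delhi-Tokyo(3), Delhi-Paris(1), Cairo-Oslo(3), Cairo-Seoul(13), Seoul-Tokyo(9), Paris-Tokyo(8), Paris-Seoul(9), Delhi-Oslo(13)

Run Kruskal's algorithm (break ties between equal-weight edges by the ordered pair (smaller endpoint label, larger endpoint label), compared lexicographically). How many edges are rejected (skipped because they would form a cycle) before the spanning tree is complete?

Kruskal's algorithm — process edges by increasing weight (ties by edge label):
Delhi-Paris (1): add — endpoints in different components.
Cairo-Oslo (3): add — endpoints in different components.
Delhi-Tokyo (3): add — endpoints in different components.
Oslo-Tokyo (8): add — endpoints in different components.
Paris-Tokyo (8): skip — Paris and Tokyo already connected.
Cairo-Tokyo (9): skip — Tokyo and Cairo already connected.
Oslo-Seoul (9): add — endpoints in different components.
Edges rejected before the tree was complete: 2.

2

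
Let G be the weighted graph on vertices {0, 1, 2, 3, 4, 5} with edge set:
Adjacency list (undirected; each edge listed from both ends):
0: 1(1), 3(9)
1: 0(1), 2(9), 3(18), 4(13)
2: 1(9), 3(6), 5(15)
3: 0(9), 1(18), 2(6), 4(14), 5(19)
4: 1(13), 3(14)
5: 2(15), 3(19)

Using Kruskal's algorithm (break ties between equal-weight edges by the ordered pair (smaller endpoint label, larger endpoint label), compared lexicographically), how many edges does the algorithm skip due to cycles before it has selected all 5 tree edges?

2

Kruskal's algorithm — process edges by increasing weight (ties by edge label):
0-1 (1): add. Components now {0,1} {2} {3} {4} {5}
2-3 (6): add. Components now {0,1} {2,3} {4} {5}
0-3 (9): add. Components now {0,1,2,3} {4} {5}
1-2 (9): skip — 1 and 2 already connected.
1-4 (13): add. Components now {0,1,2,3,4} {5}
3-4 (14): skip — 3 and 4 already connected.
2-5 (15): add. Components now {0,1,2,3,4,5}
Edges rejected before the tree was complete: 2.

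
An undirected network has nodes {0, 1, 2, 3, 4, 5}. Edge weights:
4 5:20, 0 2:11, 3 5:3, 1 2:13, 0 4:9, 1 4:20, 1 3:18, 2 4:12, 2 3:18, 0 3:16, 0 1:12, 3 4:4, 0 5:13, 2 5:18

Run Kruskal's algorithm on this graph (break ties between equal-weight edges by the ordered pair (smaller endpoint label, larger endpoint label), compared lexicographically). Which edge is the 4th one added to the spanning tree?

Sort edges by weight, then run Kruskal:
3 5 (3): add. Components now {0} {1} {2} {3,5} {4}
3 4 (4): add. Components now {0} {1} {2} {3,4,5}
0 4 (9): add. Components now {0,3,4,5} {1} {2}
0 2 (11): add. Components now {0,2,3,4,5} {1}
0 1 (12): add. Components now {0,1,2,3,4,5}
The 4th edge added is 0 2.

0-2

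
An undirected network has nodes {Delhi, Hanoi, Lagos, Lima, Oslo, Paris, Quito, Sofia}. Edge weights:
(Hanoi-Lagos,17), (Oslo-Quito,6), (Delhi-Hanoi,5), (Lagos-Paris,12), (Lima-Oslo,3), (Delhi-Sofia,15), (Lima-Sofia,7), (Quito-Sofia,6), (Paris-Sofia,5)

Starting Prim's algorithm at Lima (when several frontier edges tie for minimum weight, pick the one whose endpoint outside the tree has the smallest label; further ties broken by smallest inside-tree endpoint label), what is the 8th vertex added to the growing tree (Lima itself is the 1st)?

Hanoi

Prim's algorithm from Lima:
Step 1: cheapest edge leaving the tree is Lima-Oslo (3); add Oslo.
Step 2: cheapest edge leaving the tree is Oslo-Quito (6); add Quito.
Step 3: cheapest edge leaving the tree is Quito-Sofia (6); add Sofia.
Step 4: cheapest edge leaving the tree is Paris-Sofia (5); add Paris.
Step 5: cheapest edge leaving the tree is Lagos-Paris (12); add Lagos.
Step 6: cheapest edge leaving the tree is Delhi-Sofia (15); add Delhi.
Step 7: cheapest edge leaving the tree is Delhi-Hanoi (5); add Hanoi.
Vertex order: Lima, Oslo, Quito, Sofia, Paris, Lagos, Delhi, Hanoi. The 8th vertex is Hanoi.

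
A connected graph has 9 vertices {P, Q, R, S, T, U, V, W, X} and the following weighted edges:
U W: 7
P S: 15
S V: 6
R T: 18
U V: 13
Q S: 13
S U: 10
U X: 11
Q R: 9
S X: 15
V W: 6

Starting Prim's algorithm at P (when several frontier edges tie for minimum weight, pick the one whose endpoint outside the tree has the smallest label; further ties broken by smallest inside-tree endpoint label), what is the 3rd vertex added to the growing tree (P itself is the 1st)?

V

Prim's algorithm from P:
Step 1: cheapest edge leaving the tree is P S (15); add S.
Step 2: cheapest edge leaving the tree is S V (6); add V.
Step 3: cheapest edge leaving the tree is V W (6); add W.
Step 4: cheapest edge leaving the tree is U W (7); add U.
Step 5: cheapest edge leaving the tree is U X (11); add X.
Step 6: cheapest edge leaving the tree is Q S (13); add Q.
Step 7: cheapest edge leaving the tree is Q R (9); add R.
Step 8: cheapest edge leaving the tree is R T (18); add T.
Vertex order: P, S, V, W, U, X, Q, R, T. The 3rd vertex is V.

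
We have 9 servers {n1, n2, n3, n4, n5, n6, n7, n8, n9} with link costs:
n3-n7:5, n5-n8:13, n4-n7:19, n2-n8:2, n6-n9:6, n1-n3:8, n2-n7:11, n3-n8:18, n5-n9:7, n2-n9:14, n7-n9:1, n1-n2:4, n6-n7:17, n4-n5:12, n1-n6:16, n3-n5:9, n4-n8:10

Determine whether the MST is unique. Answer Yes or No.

Kruskal: consider edges lightest-first.
n7-n9 (1): add — endpoints in different components.
n2-n8 (2): add — endpoints in different components.
n1-n2 (4): add — endpoints in different components.
n3-n7 (5): add — endpoints in different components.
n6-n9 (6): add — endpoints in different components.
n5-n9 (7): add — endpoints in different components.
n1-n3 (8): add — endpoints in different components.
n3-n5 (9): skip — n5 and n3 already connected.
n4-n8 (10): add — endpoints in different components.
Every non-tree edge has weight strictly greater than the heaviest edge on the tree path between its endpoints, so the MST is unique.

Yes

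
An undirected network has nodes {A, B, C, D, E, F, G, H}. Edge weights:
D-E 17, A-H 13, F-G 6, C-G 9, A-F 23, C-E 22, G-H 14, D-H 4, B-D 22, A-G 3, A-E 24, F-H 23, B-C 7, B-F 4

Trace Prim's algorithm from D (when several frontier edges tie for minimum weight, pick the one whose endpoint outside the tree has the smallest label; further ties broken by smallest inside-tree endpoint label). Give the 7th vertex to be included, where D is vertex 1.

Grow the tree from D using Prim:
Step 1: frontier [D-H 4, D-E 17, B-D 22] → take D-H (4); add H.
Step 2: frontier [D-E 17, B-D 22, A-H 13, G-H 14, F-H 23] → take A-H (13); add A.
Step 3: frontier [A-G 3, A-F 23, A-E 24, D-E 17, B-D 22, G-H 14, F-H 23] → take A-G (3); add G.
Step 4: frontier [A-F 23, A-E 24, D-E 17, B-D 22, F-G 6, C-G 9, F-H 23] → take F-G (6); add F.
Step 5: frontier [A-E 24, D-E 17, B-D 22, B-F 4, C-G 9] → take B-F (4); add B.
Step 6: frontier [A-E 24, B-C 7, D-E 17, C-G 9] → take B-C (7); add C.
Step 7: frontier [A-E 24, C-E 22, D-E 17] → take D-E (17); add E.
Vertex order: D, H, A, G, F, B, C, E. The 7th vertex is C.

C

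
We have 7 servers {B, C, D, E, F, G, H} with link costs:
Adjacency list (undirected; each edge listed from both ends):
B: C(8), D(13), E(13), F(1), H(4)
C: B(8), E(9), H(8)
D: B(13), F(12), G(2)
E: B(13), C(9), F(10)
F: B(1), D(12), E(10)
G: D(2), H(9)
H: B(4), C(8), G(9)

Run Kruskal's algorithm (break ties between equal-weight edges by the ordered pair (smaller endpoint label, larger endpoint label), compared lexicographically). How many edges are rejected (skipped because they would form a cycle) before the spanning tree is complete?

Kruskal: consider edges lightest-first.
B—F (1): add — endpoints in different components.
D—G (2): add — endpoints in different components.
B—H (4): add — endpoints in different components.
B—C (8): add — endpoints in different components.
C—H (8): skip — C and H already connected.
C—E (9): add — endpoints in different components.
G—H (9): add — endpoints in different components.
Edges rejected before the tree was complete: 1.

1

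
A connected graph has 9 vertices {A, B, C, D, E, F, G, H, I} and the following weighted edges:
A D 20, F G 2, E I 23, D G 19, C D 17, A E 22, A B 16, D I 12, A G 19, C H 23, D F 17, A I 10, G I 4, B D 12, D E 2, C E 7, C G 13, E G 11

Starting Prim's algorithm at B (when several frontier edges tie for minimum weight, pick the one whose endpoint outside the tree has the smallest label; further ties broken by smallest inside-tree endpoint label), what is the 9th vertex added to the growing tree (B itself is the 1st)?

Prim's algorithm from B:
Step 1: cheapest edge leaving the tree is B D (12); add D.
Step 2: cheapest edge leaving the tree is D E (2); add E.
Step 3: cheapest edge leaving the tree is C E (7); add C.
Step 4: cheapest edge leaving the tree is E G (11); add G.
Step 5: cheapest edge leaving the tree is F G (2); add F.
Step 6: cheapest edge leaving the tree is G I (4); add I.
Step 7: cheapest edge leaving the tree is A I (10); add A.
Step 8: cheapest edge leaving the tree is C H (23); add H.
Vertex order: B, D, E, C, G, F, I, A, H. The 9th vertex is H.

H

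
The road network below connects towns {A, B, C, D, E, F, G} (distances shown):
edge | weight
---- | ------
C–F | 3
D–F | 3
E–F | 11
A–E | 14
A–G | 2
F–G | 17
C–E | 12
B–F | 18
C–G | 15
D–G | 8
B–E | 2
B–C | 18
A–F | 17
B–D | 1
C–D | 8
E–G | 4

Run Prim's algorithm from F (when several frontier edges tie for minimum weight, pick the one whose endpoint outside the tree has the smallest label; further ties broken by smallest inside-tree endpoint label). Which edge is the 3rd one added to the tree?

Prim's algorithm from F:
Step 1: cheapest edge leaving the tree is C–F (3); add C.
Step 2: cheapest edge leaving the tree is D–F (3); add D.
Step 3: cheapest edge leaving the tree is B–D (1); add B.
Step 4: cheapest edge leaving the tree is B–E (2); add E.
Step 5: cheapest edge leaving the tree is E–G (4); add G.
Step 6: cheapest edge leaving the tree is A–G (2); add A.
The 3rd edge added is B–D.

B-D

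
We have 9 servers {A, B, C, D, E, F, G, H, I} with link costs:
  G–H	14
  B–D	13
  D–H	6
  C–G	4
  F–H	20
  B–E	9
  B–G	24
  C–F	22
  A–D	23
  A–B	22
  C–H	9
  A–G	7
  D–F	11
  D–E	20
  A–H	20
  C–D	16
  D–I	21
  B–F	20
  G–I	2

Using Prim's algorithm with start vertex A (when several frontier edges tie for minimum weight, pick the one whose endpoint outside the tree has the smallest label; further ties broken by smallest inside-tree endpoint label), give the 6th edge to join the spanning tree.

Prim, starting at A.
Step 1: cheapest edge leaving the tree is A–G (7); add G.
Step 2: cheapest edge leaving the tree is G–I (2); add I.
Step 3: cheapest edge leaving the tree is C–G (4); add C.
Step 4: cheapest edge leaving the tree is C–H (9); add H.
Step 5: cheapest edge leaving the tree is D–H (6); add D.
Step 6: cheapest edge leaving the tree is D–F (11); add F.
Step 7: cheapest edge leaving the tree is B–D (13); add B.
Step 8: cheapest edge leaving the tree is B–E (9); add E.
The 6th edge added is D–F.

D-F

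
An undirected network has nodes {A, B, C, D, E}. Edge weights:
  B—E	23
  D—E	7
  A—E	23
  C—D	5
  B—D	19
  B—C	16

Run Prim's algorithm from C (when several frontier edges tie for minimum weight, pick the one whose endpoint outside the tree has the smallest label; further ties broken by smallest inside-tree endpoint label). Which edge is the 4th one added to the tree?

A-E

Prim's algorithm from C:
Step 1: frontier [C—D 5, B—C 16] → take C—D (5); add D.
Step 2: frontier [B—C 16, D—E 7, B—D 19] → take D—E (7); add E.
Step 3: frontier [B—C 16, B—D 19, A—E 23, B—E 23] → take B—C (16); add B.
Step 4: frontier [A—E 23] → take A—E (23); add A.
The 4th edge added is A—E.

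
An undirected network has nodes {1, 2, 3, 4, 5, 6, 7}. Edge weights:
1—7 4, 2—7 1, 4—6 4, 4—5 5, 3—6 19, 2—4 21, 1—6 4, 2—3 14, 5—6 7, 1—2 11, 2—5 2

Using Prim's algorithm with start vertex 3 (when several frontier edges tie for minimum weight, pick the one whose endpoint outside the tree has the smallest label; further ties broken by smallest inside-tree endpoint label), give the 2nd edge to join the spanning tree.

2-7

Prim's algorithm from 3:
Step 1: frontier [2—3 14, 3—6 19] → take 2—3 (14); add 2.
Step 2: frontier [2—7 1, 2—5 2, 1—2 11, 2—4 21, 3—6 19] → take 2—7 (1); add 7.
Step 3: frontier [2—5 2, 1—2 11, 2—4 21, 3—6 19, 1—7 4] → take 2—5 (2); add 5.
Step 4: frontier [1—2 11, 2—4 21, 3—6 19, 4—5 5, 5—6 7, 1—7 4] → take 1—7 (4); add 1.
Step 5: frontier [1—6 4, 2—4 21, 3—6 19, 4—5 5, 5—6 7] → take 1—6 (4); add 6.
Step 6: frontier [2—4 21, 4—5 5, 4—6 4] → take 4—6 (4); add 4.
The 2nd edge added is 2—7.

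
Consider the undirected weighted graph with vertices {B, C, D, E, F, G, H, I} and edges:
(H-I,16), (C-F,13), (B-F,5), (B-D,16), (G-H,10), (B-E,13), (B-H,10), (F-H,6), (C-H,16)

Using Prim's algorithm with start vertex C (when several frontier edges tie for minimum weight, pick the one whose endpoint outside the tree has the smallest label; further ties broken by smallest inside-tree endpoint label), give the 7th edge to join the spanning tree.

Prim, starting at C.
Step 1: cheapest edge leaving the tree is C-F (13); add F.
Step 2: cheapest edge leaving the tree is B-F (5); add B.
Step 3: cheapest edge leaving the tree is F-H (6); add H.
Step 4: cheapest edge leaving the tree is G-H (10); add G.
Step 5: cheapest edge leaving the tree is B-E (13); add E.
Step 6: cheapest edge leaving the tree is B-D (16); add D.
Step 7: cheapest edge leaving the tree is H-I (16); add I.
The 7th edge added is H-I.

H-I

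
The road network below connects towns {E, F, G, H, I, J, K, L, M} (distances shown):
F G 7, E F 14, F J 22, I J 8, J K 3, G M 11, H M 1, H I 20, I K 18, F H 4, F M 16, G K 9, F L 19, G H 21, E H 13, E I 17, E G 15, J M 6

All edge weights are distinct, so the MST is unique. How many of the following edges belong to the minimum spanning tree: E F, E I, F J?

0

Kruskal's algorithm — process edges by increasing weight (ties by edge label):
H M (1): add — endpoints in different components.
J K (3): add — endpoints in different components.
F H (4): add — endpoints in different components.
J M (6): add — endpoints in different components.
F G (7): add — endpoints in different components.
I J (8): add — endpoints in different components.
G K (9): skip — G and K already connected.
G M (11): skip — G and M already connected.
E H (13): add — endpoints in different components.
E F (14): skip — E and F already connected.
E G (15): skip — E and G already connected.
F M (16): skip — F and M already connected.
E I (17): skip — E and I already connected.
I K (18): skip — I and K already connected.
F L (19): add — endpoints in different components.
MST edge set: {H M, J K, F H, J M, F G, I J, E H, F L}.
Of the listed edges, {} are in the MST → 0.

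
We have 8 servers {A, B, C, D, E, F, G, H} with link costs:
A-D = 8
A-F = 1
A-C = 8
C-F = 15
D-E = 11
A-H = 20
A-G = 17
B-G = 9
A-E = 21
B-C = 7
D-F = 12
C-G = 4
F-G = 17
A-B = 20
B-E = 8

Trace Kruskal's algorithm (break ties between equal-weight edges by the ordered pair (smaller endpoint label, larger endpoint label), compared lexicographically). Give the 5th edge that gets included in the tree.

Kruskal's algorithm — process edges by increasing weight (ties by edge label):
A-F (1): add — endpoints in different components.
C-G (4): add — endpoints in different components.
B-C (7): add — endpoints in different components.
A-C (8): add — endpoints in different components.
A-D (8): add — endpoints in different components.
B-E (8): add — endpoints in different components.
B-G (9): skip — B and G already connected.
D-E (11): skip — D and E already connected.
D-F (12): skip — D and F already connected.
C-F (15): skip — C and F already connected.
A-G (17): skip — A and G already connected.
F-G (17): skip — F and G already connected.
A-B (20): skip — A and B already connected.
A-H (20): add — endpoints in different components.
The 5th edge added is A-D.

A-D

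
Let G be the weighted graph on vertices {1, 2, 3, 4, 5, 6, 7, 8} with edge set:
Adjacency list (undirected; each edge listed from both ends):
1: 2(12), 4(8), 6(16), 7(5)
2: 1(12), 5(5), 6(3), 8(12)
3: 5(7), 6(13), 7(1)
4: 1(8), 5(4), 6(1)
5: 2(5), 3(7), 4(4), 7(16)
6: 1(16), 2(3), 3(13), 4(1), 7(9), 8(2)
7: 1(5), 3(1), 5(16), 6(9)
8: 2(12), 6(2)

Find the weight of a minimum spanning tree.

23

Kruskal: consider edges lightest-first.
3—7 (1): add — endpoints in different components.
4—6 (1): add — endpoints in different components.
6—8 (2): add — endpoints in different components.
2—6 (3): add — endpoints in different components.
4—5 (4): add — endpoints in different components.
1—7 (5): add — endpoints in different components.
2—5 (5): skip — 2 and 5 already connected.
3—5 (7): add — endpoints in different components.
MST edges: 3—7, 4—6, 6—8, 2—6, 4—5, 1—7, 3—5; total weight 1+1+2+3+4+5+7 = 23.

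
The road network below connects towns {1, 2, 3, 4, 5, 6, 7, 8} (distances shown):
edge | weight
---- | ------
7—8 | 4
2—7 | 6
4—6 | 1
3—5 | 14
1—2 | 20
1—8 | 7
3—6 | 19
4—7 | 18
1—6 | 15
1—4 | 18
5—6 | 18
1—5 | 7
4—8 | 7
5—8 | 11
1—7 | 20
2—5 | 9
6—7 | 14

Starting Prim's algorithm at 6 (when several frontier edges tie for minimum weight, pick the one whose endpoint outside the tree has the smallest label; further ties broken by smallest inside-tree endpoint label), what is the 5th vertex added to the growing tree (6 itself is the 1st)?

2

Prim, starting at 6.
Step 1: cheapest edge leaving the tree is 4—6 (1); add 4.
Step 2: cheapest edge leaving the tree is 4—8 (7); add 8.
Step 3: cheapest edge leaving the tree is 7—8 (4); add 7.
Step 4: cheapest edge leaving the tree is 2—7 (6); add 2.
Step 5: cheapest edge leaving the tree is 1—8 (7); add 1.
Step 6: cheapest edge leaving the tree is 1—5 (7); add 5.
Step 7: cheapest edge leaving the tree is 3—5 (14); add 3.
Vertex order: 6, 4, 8, 7, 2, 1, 5, 3. The 5th vertex is 2.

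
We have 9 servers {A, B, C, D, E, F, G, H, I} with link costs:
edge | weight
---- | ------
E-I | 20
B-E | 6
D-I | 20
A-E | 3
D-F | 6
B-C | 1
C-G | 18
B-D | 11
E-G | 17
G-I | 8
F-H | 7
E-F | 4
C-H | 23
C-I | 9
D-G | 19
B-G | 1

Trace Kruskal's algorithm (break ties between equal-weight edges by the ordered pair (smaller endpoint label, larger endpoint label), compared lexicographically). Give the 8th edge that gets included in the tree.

Kruskal's algorithm — process edges by increasing weight (ties by edge label):
B-C (1): add — endpoints in different components.
B-G (1): add — endpoints in different components.
A-E (3): add — endpoints in different components.
E-F (4): add — endpoints in different components.
B-E (6): add — endpoints in different components.
D-F (6): add — endpoints in different components.
F-H (7): add — endpoints in different components.
G-I (8): add — endpoints in different components.
The 8th edge added is G-I.

G-I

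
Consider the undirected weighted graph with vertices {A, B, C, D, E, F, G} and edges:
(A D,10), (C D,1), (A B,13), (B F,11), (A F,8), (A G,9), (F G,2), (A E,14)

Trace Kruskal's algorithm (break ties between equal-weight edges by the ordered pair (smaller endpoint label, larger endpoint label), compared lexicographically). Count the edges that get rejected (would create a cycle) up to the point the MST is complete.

Kruskal's algorithm — process edges by increasing weight (ties by edge label):
C D (1): add. Components now {A} {B} {C,D} {E} {F} {G}
F G (2): add. Components now {A} {B} {C,D} {E} {F,G}
A F (8): add. Components now {A,F,G} {B} {C,D} {E}
A G (9): skip — A and G already connected.
A D (10): add. Components now {A,C,D,F,G} {B} {E}
B F (11): add. Components now {A,B,C,D,F,G} {E}
A B (13): skip — A and B already connected.
A E (14): add. Components now {A,B,C,D,E,F,G}
Edges rejected before the tree was complete: 2.

2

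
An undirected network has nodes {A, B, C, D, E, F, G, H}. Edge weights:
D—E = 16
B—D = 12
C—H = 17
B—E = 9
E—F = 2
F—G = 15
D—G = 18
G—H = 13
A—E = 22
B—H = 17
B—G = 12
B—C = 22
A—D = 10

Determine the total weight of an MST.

75

Kruskal: consider edges lightest-first.
E—F (2): add — endpoints in different components.
B—E (9): add — endpoints in different components.
A—D (10): add — endpoints in different components.
B—D (12): add — endpoints in different components.
B—G (12): add — endpoints in different components.
G—H (13): add — endpoints in different components.
F—G (15): skip — F and G already connected.
D—E (16): skip — D and E already connected.
B—H (17): skip — B and H already connected.
C—H (17): add — endpoints in different components.
MST edges: E—F, B—E, A—D, B—D, B—G, G—H, C—H; total weight 2+9+10+12+12+13+17 = 75.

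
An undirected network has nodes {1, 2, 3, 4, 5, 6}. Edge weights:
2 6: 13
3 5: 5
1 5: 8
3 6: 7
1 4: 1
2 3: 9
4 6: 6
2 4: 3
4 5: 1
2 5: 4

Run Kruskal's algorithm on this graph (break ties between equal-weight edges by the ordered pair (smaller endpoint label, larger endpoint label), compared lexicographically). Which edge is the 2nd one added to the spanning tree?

4-5

Sort edges by weight, then run Kruskal:
1 4 (1): add — endpoints in different components.
4 5 (1): add — endpoints in different components.
2 4 (3): add — endpoints in different components.
2 5 (4): skip — 2 and 5 already connected.
3 5 (5): add — endpoints in different components.
4 6 (6): add — endpoints in different components.
The 2nd edge added is 4 5.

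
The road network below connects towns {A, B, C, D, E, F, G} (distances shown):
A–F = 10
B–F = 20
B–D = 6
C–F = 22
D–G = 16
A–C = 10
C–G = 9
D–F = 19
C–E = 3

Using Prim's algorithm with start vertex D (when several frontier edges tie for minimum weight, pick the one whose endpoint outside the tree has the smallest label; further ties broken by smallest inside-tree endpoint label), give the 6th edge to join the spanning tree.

A-F

Grow the tree from D using Prim:
Step 1: cheapest edge leaving the tree is B–D (6); add B.
Step 2: cheapest edge leaving the tree is D–G (16); add G.
Step 3: cheapest edge leaving the tree is C–G (9); add C.
Step 4: cheapest edge leaving the tree is C–E (3); add E.
Step 5: cheapest edge leaving the tree is A–C (10); add A.
Step 6: cheapest edge leaving the tree is A–F (10); add F.
The 6th edge added is A–F.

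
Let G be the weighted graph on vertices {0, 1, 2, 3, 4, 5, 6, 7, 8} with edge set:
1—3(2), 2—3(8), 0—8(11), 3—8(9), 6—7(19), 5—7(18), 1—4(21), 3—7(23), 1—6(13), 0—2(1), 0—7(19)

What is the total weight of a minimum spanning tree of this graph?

91

Prim, starting at 6.
Step 1: frontier [1—6 13, 6—7 19] → take 1—6 (13); add 1.
Step 2: frontier [1—3 2, 1—4 21, 6—7 19] → take 1—3 (2); add 3.
Step 3: frontier [1—4 21, 2—3 8, 3—8 9, 3—7 23, 6—7 19] → take 2—3 (8); add 2.
Step 4: frontier [1—4 21, 0—2 1, 3—8 9, 3—7 23, 6—7 19] → take 0—2 (1); add 0.
Step 5: frontier [0—8 11, 0—7 19, 1—4 21, 3—8 9, 3—7 23, 6—7 19] → take 3—8 (9); add 8.
Step 6: frontier [0—7 19, 1—4 21, 3—7 23, 6—7 19] → take 0—7 (19); add 7.
Step 7: frontier [1—4 21, 5—7 18] → take 5—7 (18); add 5.
Step 8: frontier [1—4 21] → take 1—4 (21); add 4.
MST edges: 1—6, 1—3, 2—3, 0—2, 3—8, 0—7, 5—7, 1—4; total weight 13+2+8+1+9+19+18+21 = 91.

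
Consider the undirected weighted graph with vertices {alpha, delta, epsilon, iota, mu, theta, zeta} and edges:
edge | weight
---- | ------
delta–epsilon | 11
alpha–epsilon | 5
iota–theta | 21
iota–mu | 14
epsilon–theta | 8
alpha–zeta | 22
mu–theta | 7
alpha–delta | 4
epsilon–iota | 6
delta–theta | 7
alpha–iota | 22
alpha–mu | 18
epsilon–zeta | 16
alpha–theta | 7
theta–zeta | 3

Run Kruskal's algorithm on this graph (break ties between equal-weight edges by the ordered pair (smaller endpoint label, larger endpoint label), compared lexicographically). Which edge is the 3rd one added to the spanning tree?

Kruskal's algorithm — process edges by increasing weight (ties by edge label):
theta–zeta (3): add. Components now {mu} {theta,zeta} {epsilon} {alpha} {delta} {iota}
alpha–delta (4): add. Components now {mu} {theta,zeta} {epsilon} {alpha,delta} {iota}
alpha–epsilon (5): add. Components now {mu} {theta,zeta} {alpha,delta,epsilon} {iota}
epsilon–iota (6): add. Components now {mu} {theta,zeta} {alpha,delta,epsilon,iota}
alpha–theta (7): add. Components now {mu} {alpha,delta,epsilon,iota,theta,zeta}
delta–theta (7): skip — theta and delta already connected.
mu–theta (7): add. Components now {alpha,delta,epsilon,iota,mu,theta,zeta}
The 3rd edge added is alpha–epsilon.

alpha-epsilon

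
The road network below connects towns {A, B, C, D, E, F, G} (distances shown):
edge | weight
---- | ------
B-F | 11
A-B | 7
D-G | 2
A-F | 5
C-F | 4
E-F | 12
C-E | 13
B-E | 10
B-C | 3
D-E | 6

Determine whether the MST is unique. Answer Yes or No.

Yes

Kruskal: consider edges lightest-first.
D-G (2): add — endpoints in different components.
B-C (3): add — endpoints in different components.
C-F (4): add — endpoints in different components.
A-F (5): add — endpoints in different components.
D-E (6): add — endpoints in different components.
A-B (7): skip — A and B already connected.
B-E (10): add — endpoints in different components.
Every non-tree edge has weight strictly greater than the heaviest edge on the tree path between its endpoints, so the MST is unique.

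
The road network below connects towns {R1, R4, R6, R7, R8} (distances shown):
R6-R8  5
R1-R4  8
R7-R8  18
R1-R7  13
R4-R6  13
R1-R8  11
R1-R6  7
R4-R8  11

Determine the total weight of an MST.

33

Prim, starting at R1.
Step 1: cheapest edge leaving the tree is R1-R6 (7); add R6.
Step 2: cheapest edge leaving the tree is R6-R8 (5); add R8.
Step 3: cheapest edge leaving the tree is R1-R4 (8); add R4.
Step 4: cheapest edge leaving the tree is R1-R7 (13); add R7.
MST edges: R1-R6, R6-R8, R1-R4, R1-R7; total weight 7+5+8+13 = 33.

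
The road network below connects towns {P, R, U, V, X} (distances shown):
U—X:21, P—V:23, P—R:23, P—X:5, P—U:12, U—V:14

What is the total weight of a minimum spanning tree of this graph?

Sort edges by weight, then run Kruskal:
P—X (5): add — endpoints in different components.
P—U (12): add — endpoints in different components.
U—V (14): add — endpoints in different components.
U—X (21): skip — U and X already connected.
P—R (23): add — endpoints in different components.
MST edges: P—X, P—U, U—V, P—R; total weight 5+12+14+23 = 54.

54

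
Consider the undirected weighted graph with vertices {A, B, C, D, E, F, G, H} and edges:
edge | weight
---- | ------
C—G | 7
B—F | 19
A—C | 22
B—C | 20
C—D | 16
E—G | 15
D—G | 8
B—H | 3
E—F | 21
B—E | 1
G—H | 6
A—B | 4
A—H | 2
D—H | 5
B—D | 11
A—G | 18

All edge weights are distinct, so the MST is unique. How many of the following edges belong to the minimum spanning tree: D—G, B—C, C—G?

1

Kruskal's algorithm — process edges by increasing weight (ties by edge label):
B—E (1): add — endpoints in different components.
A—H (2): add — endpoints in different components.
B—H (3): add — endpoints in different components.
A—B (4): skip — A and B already connected.
D—H (5): add — endpoints in different components.
G—H (6): add — endpoints in different components.
C—G (7): add — endpoints in different components.
D—G (8): skip — D and G already connected.
B—D (11): skip — B and D already connected.
E—G (15): skip — E and G already connected.
C—D (16): skip — C and D already connected.
A—G (18): skip — A and G already connected.
B—F (19): add — endpoints in different components.
MST edge set: {B—E, A—H, B—H, D—H, G—H, C—G, B—F}.
Of the listed edges, {C—G} are in the MST → 1.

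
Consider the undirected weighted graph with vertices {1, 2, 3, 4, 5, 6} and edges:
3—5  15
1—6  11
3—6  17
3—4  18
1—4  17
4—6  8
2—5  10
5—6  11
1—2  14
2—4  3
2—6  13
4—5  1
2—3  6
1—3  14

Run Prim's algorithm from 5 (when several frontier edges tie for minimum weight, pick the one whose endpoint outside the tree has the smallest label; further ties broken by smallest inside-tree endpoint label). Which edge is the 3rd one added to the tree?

Prim's algorithm from 5:
Step 1: cheapest edge leaving the tree is 4—5 (1); add 4.
Step 2: cheapest edge leaving the tree is 2—4 (3); add 2.
Step 3: cheapest edge leaving the tree is 2—3 (6); add 3.
Step 4: cheapest edge leaving the tree is 4—6 (8); add 6.
Step 5: cheapest edge leaving the tree is 1—6 (11); add 1.
The 3rd edge added is 2—3.

2-3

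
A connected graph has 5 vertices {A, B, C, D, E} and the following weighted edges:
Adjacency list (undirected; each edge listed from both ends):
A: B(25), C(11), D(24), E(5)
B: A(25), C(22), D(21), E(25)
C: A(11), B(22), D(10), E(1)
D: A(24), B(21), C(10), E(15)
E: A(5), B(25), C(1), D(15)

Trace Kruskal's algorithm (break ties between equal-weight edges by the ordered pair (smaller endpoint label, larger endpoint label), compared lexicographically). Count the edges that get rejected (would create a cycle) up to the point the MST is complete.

Kruskal's algorithm — process edges by increasing weight (ties by edge label):
C E (1): add. Components now {A} {B} {C,E} {D}
A E (5): add. Components now {A,C,E} {B} {D}
C D (10): add. Components now {A,C,D,E} {B}
A C (11): skip — A and C already connected.
D E (15): skip — D and E already connected.
B D (21): add. Components now {A,B,C,D,E}
Edges rejected before the tree was complete: 2.

2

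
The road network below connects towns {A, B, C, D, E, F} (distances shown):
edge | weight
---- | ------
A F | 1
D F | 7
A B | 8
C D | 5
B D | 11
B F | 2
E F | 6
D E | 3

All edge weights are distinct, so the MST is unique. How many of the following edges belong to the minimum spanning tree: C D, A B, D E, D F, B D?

2

Sort edges by weight, then run Kruskal:
A F (1): add — endpoints in different components.
B F (2): add — endpoints in different components.
D E (3): add — endpoints in different components.
C D (5): add — endpoints in different components.
E F (6): add — endpoints in different components.
MST edge set: {A F, B F, D E, C D, E F}.
Of the listed edges, {C D, D E} are in the MST → 2.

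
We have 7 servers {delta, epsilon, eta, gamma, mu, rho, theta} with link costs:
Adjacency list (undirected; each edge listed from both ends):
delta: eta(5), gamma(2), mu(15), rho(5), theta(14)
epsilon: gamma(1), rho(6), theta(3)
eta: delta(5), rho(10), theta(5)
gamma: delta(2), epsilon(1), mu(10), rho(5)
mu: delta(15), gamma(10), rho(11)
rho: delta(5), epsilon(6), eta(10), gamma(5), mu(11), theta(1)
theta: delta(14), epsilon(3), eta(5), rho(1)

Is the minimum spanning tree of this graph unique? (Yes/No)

No

Kruskal: consider edges lightest-first.
epsilon-gamma (1): add. Components now {eta} {mu} {delta} {epsilon,gamma} {theta} {rho}
rho-theta (1): add. Components now {eta} {mu} {delta} {epsilon,gamma} {rho,theta}
delta-gamma (2): add. Components now {eta} {mu} {delta,epsilon,gamma} {rho,theta}
epsilon-theta (3): add. Components now {eta} {mu} {delta,epsilon,gamma,rho,theta}
delta-eta (5): add. Components now {delta,epsilon,eta,gamma,rho,theta} {mu}
delta-rho (5): skip — delta and rho already connected.
eta-theta (5): skip — eta and theta already connected.
gamma-rho (5): skip — gamma and rho already connected.
epsilon-rho (6): skip — epsilon and rho already connected.
eta-rho (10): skip — eta and rho already connected.
gamma-mu (10): add. Components now {delta,epsilon,eta,gamma,mu,rho,theta}
Non-tree edge eta-theta has weight 5, equal to the heaviest edge on its tree cycle — swapping gives another MST of the same weight. Not unique.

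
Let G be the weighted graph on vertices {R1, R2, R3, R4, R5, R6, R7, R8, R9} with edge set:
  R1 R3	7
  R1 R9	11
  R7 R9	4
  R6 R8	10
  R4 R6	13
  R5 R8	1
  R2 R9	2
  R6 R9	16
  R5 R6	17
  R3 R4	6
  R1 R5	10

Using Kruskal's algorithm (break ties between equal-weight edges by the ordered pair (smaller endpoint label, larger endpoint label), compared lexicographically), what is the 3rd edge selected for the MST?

Sort edges by weight, then run Kruskal:
R5 R8 (1): add — endpoints in different components.
R2 R9 (2): add — endpoints in different components.
R7 R9 (4): add — endpoints in different components.
R3 R4 (6): add — endpoints in different components.
R1 R3 (7): add — endpoints in different components.
R1 R5 (10): add — endpoints in different components.
R6 R8 (10): add — endpoints in different components.
R1 R9 (11): add — endpoints in different components.
The 3rd edge added is R7 R9.

R7-R9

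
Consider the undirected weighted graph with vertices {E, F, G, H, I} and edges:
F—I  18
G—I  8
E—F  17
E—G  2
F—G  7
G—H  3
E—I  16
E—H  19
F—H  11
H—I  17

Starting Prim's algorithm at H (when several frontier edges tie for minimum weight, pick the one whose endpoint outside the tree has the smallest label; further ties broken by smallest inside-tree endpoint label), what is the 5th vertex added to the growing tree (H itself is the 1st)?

Grow the tree from H using Prim:
Step 1: frontier [G—H 3, F—H 11, H—I 17, E—H 19] → take G—H (3); add G.
Step 2: frontier [E—G 2, F—G 7, G—I 8, F—H 11, H—I 17, E—H 19] → take E—G (2); add E.
Step 3: frontier [E—I 16, E—F 17, F—G 7, G—I 8, F—H 11, H—I 17] → take F—G (7); add F.
Step 4: frontier [E—I 16, F—I 18, G—I 8, H—I 17] → take G—I (8); add I.
Vertex order: H, G, E, F, I. The 5th vertex is I.

I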